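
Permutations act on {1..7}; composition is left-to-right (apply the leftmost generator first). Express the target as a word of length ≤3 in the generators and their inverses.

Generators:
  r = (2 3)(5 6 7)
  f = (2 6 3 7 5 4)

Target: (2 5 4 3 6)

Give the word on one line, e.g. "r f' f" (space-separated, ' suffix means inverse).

  after f: (2 6 3 7 5 4)
  after r': (2 5 4 3 6)

f r'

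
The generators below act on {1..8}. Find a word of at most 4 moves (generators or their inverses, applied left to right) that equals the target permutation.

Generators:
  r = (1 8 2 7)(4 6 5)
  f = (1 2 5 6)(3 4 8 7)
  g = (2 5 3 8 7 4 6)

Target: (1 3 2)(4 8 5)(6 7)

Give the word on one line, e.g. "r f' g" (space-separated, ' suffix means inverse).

  after g: (2 5 3 8 7 4 6)
  after r': (1 7 5 3)(2 6 8)
  after f: (1 3 2)(4 8 5)(6 7)

g r' f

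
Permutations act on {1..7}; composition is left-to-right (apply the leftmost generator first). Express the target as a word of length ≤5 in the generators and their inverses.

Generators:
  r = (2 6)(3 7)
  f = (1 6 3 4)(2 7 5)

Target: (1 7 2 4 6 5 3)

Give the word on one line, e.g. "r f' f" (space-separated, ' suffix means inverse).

f r f

  after f: (1 6 3 4)(2 7 5)
  after r: (1 2 3 4)(5 6 7)
  after f: (1 7 2 4 6 5 3)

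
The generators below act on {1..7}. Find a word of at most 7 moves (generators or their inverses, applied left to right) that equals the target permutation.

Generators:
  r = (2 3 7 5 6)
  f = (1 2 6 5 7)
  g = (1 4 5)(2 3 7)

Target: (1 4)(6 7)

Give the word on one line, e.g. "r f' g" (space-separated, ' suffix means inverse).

  after g: (1 4 5)(2 3 7)
  after r: (1 4 6 2 7 3 5)
  after f: (1 4 5 2)(3 7)
  after r': (1 4 7 2)(5 6)
  after f: (1 4)(6 7)

g r f r' f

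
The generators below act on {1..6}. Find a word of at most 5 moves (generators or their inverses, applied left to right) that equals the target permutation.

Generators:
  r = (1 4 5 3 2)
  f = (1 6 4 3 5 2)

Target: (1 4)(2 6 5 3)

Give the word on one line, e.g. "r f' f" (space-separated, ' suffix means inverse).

f' r' f'

  after f': (1 2 5 3 4 6)
  after r': (1 3)(2 4 6)
  after f': (1 4)(2 6 5 3)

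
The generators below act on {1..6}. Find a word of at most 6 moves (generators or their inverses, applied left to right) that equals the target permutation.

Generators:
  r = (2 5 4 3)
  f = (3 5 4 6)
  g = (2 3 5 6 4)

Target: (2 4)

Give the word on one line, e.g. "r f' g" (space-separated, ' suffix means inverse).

  after r': (2 3 4 5)
  after f': (2 6 4 3 5)
  after r': (2 6 5 3)
  after g: (2 4)

r' f' r' g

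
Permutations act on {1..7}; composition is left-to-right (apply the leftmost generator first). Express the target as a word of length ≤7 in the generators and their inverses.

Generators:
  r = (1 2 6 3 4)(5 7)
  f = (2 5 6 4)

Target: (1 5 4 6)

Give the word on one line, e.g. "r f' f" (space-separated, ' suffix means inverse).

  after r: (1 2 6 3 4)(5 7)
  after r: (1 6 4 2 3)
  after f': (1 5 2 3)
  after r': (1 7 5)(2 6)(3 4)
  after r': (1 5 4 6)

r r f' r' r'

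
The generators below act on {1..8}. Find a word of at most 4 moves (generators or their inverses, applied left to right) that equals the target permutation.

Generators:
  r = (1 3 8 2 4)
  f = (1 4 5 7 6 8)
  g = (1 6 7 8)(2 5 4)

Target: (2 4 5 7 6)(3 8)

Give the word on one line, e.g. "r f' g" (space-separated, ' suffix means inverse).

f r

  after f: (1 4 5 7 6 8)
  after r: (2 4 5 7 6)(3 8)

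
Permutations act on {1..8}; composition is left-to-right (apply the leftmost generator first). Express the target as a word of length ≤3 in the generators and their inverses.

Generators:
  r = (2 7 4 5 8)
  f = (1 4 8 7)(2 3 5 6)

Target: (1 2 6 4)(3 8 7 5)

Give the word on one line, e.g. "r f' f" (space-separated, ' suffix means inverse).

f' r'

  after f': (1 7 8 4)(2 6 5 3)
  after r': (1 2 6 4)(3 8 7 5)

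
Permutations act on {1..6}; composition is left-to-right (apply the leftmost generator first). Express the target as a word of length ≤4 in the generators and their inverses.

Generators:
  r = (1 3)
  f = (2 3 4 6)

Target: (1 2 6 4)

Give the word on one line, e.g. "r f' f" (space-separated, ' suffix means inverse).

r' f' r

  after r': (1 3)
  after f': (1 2 6 4 3)
  after r: (1 2 6 4)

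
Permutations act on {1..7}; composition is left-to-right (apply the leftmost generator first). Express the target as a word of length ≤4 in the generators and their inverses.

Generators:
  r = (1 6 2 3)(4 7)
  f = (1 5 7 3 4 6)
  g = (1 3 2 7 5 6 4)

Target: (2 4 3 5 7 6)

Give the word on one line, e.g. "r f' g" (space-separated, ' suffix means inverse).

r f

  after r: (1 6 2 3)(4 7)
  after f: (2 4 3 5 7 6)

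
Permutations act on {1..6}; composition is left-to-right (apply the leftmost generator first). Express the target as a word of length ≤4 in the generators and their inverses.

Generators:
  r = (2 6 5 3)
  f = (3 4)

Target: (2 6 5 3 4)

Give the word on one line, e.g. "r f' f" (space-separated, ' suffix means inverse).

f r

  after f: (3 4)
  after r: (2 6 5 3 4)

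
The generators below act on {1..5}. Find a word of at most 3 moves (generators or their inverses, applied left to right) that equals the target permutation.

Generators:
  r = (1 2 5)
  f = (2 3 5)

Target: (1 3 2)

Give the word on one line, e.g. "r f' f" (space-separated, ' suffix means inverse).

  after f': (2 5 3)
  after r: (1 2)(3 5)
  after f: (1 3 2)

f' r f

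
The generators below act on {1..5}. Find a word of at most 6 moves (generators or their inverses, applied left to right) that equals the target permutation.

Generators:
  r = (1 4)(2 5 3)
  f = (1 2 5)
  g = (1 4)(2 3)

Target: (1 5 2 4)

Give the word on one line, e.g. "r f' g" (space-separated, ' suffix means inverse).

g r f' g'

  after g: (1 4)(2 3)
  after r: (3 5)
  after f': (1 5 3 2)
  after g': (1 5 2 4)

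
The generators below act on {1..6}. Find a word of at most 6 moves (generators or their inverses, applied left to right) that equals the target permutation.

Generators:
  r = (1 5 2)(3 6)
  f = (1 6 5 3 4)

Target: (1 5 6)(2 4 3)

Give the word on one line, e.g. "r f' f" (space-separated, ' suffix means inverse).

  after r: (1 5 2)(3 6)
  after f: (1 3 5 2 6 4)
  after r: (1 6 4 5)(2 3)
  after f: (1 5 6)(2 4 3)

r f r f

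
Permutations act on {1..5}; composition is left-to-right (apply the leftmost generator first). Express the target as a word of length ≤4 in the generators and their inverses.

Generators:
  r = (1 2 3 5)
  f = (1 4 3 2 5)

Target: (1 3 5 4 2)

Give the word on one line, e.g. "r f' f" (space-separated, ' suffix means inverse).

  after f': (1 5 2 3 4)
  after f': (1 2 4 5 3)
  after f': (1 3 5 4 2)

f' f' f'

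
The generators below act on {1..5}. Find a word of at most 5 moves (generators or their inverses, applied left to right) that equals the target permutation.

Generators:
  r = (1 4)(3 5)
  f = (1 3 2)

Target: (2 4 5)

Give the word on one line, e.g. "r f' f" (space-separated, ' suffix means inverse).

  after r: (1 4)(3 5)
  after f': (1 4 2 3 5)
  after f': (1 4 3 5 2)
  after r': (2 4 5)

r f' f' r'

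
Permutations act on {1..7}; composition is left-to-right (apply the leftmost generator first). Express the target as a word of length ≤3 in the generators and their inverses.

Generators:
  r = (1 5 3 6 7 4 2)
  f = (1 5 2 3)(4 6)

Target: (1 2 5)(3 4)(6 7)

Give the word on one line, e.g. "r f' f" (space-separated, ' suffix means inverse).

r f

  after r: (1 5 3 6 7 4 2)
  after f: (1 2 5)(3 4)(6 7)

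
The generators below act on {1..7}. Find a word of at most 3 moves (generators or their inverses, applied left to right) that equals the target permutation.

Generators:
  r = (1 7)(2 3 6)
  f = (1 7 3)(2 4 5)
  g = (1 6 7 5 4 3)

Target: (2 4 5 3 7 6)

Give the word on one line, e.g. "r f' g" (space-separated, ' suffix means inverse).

f r

  after f: (1 7 3)(2 4 5)
  after r: (2 4 5 3 7 6)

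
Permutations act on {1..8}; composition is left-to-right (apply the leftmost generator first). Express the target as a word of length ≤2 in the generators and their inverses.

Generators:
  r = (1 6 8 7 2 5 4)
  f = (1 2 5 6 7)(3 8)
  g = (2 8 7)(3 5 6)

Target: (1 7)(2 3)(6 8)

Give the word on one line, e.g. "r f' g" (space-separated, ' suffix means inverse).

  after g: (2 8 7)(3 5 6)
  after f': (1 7)(2 3)(6 8)

g f'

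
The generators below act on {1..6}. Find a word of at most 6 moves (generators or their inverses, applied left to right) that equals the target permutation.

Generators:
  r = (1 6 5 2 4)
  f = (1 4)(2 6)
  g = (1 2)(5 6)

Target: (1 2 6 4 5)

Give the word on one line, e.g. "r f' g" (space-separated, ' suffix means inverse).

  after f: (1 4)(2 6)
  after r': (1 2)(5 6)
  after r': (1 5)(2 4)
  after f': (1 5 4 6 2)
  after r: (1 2 6 4 5)

f r' r' f' r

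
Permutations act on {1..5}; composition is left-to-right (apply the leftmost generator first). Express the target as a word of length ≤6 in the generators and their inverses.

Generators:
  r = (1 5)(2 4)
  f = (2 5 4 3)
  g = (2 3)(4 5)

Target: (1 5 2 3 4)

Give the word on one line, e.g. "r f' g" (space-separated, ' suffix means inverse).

  after g: (2 3)(4 5)
  after r: (1 5 2 3 4)
  after g: (1 4)(3 5)
  after g: (1 5 2 3 4)

g r g g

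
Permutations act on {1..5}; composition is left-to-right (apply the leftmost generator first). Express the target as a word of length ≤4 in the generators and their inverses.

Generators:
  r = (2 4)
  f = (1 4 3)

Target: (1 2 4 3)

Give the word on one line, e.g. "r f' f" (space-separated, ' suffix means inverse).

  after f: (1 4 3)
  after r': (1 2 4 3)

f r'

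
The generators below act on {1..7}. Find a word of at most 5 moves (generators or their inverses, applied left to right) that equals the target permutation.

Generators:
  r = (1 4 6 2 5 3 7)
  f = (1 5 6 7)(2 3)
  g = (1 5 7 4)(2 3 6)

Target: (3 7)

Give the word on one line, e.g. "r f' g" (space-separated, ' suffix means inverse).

  after r': (1 7 3 5 2 6 4)
  after g': (1 5 6 7 2 3)
  after f': (3 7)

r' g' f'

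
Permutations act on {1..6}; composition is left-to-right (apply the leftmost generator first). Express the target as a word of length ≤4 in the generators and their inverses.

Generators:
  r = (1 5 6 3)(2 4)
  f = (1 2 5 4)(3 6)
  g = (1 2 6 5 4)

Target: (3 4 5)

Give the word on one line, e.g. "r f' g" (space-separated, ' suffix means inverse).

f r' f' r'

  after f: (1 2 5 4)(3 6)
  after r': (1 4 3 5 2)
  after f': (1 5)(2 4 6 3)
  after r': (3 4 5)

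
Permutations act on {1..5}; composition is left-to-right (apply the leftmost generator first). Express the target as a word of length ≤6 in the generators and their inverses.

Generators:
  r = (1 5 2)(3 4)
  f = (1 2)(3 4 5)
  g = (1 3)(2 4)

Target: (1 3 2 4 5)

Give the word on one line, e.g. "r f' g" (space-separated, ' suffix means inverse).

f' f' g g g

  after f': (1 2)(3 5 4)
  after f': (3 4 5)
  after g: (1 3 2 4 5)
  after g: (3 4 5)
  after g: (1 3 2 4 5)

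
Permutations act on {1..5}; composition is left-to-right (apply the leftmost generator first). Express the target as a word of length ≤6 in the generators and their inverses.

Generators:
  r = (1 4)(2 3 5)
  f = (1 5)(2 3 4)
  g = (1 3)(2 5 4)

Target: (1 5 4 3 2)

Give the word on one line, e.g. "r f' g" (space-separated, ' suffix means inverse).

  after r': (1 4)(2 5 3)
  after f: (1 2)(4 5)
  after r: (1 3 5)(2 4)
  after r: (1 5 4 3 2)

r' f r r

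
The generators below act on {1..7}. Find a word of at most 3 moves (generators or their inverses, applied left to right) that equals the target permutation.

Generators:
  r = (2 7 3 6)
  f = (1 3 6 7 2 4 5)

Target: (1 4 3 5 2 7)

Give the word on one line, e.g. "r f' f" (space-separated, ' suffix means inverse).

f' r' f'

  after f': (1 5 4 2 7 6 3)
  after r': (1 5 4 6 7 3)
  after f': (1 4 3 5 2 7)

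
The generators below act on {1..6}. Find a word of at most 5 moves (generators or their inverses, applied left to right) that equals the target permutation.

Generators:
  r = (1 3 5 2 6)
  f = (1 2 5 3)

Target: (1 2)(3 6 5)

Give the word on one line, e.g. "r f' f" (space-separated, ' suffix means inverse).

r f' r

  after r: (1 3 5 2 6)
  after f': (1 5)(2 6 3)
  after r: (1 2)(3 6 5)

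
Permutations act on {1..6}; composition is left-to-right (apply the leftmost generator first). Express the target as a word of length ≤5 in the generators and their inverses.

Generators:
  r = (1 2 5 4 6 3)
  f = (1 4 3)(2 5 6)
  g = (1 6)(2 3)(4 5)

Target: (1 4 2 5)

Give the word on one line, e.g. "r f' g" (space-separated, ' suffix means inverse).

  after r: (1 2 5 4 6 3)
  after r: (1 5 6)(2 4 3)
  after g': (1 4 2 5)

r r g'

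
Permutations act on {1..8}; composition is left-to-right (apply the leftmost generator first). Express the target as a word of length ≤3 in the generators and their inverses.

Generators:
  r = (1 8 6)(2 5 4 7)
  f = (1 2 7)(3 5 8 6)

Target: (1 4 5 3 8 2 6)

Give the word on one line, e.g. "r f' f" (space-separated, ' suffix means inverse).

f' r'

  after f': (1 7 2)(3 6 8 5)
  after r': (1 4 5 3 8 2 6)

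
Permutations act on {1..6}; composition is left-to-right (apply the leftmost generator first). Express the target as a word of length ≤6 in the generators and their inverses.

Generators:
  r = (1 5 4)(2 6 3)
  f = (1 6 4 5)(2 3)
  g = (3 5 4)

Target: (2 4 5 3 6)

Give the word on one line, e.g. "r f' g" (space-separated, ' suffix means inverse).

g' r' r' f

  after g': (3 4 5)
  after r': (1 4)(2 3 5 6)
  after r': (1 5 2 6 3)
  after f: (2 4 5 3 6)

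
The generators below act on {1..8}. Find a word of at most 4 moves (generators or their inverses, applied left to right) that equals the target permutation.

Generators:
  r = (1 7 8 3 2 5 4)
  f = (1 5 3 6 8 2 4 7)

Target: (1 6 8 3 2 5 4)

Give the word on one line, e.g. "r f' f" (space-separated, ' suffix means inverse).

  after f': (1 7 4 2 8 6 3 5)
  after r: (1 8 6 2 3 4 5 7)
  after f': (1 6 8 3 2 5 4)

f' r f'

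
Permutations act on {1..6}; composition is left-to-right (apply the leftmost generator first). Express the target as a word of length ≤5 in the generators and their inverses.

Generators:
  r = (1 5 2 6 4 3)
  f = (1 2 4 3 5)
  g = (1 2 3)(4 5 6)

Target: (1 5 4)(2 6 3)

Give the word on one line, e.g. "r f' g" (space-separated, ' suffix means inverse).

  after f: (1 2 4 3 5)
  after g': (2 6 5 3 4)
  after f': (1 5 4)(2 6 3)

f g' f'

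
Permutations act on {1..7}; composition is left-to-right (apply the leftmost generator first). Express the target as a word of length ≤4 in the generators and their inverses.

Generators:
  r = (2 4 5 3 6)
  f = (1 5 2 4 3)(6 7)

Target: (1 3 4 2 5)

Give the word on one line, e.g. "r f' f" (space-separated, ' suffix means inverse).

f f f f

  after f: (1 5 2 4 3)(6 7)
  after f: (1 2 3 5 4)
  after f: (1 4 5 3 2)(6 7)
  after f: (1 3 4 2 5)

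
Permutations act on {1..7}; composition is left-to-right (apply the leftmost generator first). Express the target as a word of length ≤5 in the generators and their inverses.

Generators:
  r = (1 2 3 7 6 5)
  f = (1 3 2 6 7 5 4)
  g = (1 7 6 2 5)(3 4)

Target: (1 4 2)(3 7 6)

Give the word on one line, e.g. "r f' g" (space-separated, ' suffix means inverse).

  after r: (1 2 3 7 6 5)
  after g: (1 5 7 2 4 3 6)
  after f: (1 4 2)(3 7 6)

r g f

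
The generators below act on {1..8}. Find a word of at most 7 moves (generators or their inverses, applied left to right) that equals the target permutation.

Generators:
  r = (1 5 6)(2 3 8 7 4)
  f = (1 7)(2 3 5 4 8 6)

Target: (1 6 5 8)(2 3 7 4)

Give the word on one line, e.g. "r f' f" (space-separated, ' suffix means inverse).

f' r f' r' r'

  after f': (1 7)(2 6 8 4 5 3)
  after r: (1 4 6 7 5 8 2)
  after f': (1 5 4 8 6)(2 7 3)
  after r': (2 8 5 7)(3 4)
  after r': (1 6 5 8)(2 3 7 4)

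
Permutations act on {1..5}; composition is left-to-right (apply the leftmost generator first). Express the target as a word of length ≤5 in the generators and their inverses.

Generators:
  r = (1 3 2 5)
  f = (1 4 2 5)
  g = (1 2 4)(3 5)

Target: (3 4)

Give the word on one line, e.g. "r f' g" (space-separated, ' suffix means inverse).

  after g: (1 2 4)(3 5)
  after r: (1 5 2 4 3)
  after f: (3 4)

g r f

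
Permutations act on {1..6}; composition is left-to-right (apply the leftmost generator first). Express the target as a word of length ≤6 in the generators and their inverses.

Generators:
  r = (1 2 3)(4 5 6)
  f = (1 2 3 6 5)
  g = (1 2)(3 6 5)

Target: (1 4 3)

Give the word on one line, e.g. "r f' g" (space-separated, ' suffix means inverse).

g' g' f' r' f'

  after g': (1 2)(3 5 6)
  after g': (3 6 5)
  after f': (1 5 2)
  after r': (1 4 6 5)(2 3)
  after f': (1 4 3)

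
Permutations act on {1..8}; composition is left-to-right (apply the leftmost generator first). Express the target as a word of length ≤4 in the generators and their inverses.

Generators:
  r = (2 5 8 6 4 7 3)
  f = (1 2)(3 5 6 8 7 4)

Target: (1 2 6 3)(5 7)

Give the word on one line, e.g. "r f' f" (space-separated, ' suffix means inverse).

r f

  after r: (2 5 8 6 4 7 3)
  after f: (1 2 6 3)(5 7)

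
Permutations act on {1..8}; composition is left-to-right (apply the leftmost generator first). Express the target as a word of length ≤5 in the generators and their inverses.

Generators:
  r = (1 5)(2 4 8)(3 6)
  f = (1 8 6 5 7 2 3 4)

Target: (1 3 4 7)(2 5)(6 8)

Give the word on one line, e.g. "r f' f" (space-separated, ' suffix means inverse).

  after r': (1 5)(2 8 4)(3 6)
  after f': (1 6 2)(3 8)(4 7 5)
  after r': (1 3 4 7)(2 5)(6 8)

r' f' r'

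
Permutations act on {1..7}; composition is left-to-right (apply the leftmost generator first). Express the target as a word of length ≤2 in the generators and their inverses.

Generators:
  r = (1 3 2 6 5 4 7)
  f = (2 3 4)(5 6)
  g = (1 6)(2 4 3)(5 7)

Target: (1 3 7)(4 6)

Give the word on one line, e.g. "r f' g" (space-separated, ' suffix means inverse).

f r

  after f: (2 3 4)(5 6)
  after r: (1 3 7)(4 6)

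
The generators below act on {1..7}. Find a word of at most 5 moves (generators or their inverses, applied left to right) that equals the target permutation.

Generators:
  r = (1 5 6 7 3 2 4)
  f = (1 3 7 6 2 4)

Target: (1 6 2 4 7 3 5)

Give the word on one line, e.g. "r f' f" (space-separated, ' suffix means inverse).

  after f': (1 4 2 6 7 3)
  after r: (2 7)(3 5 6)
  after f': (1 4 2 3 5 7 6)
  after f': (1 2)(3 5)(4 6)
  after f': (1 6 2 4 7 3 5)

f' r f' f' f'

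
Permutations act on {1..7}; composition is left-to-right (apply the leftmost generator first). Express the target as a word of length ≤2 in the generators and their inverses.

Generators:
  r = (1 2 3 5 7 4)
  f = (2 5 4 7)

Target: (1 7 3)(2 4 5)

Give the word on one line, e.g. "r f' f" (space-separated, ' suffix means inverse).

r' r'

  after r': (1 4 7 5 3 2)
  after r': (1 7 3)(2 4 5)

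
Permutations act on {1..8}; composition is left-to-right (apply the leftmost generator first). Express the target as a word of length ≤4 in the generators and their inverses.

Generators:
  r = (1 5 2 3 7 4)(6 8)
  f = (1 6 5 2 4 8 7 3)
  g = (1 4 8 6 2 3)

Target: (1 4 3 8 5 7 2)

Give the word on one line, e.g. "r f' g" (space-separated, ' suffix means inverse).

  after r: (1 5 2 3 7 4)(6 8)
  after g': (1 5 6 4 3 7)
  after r: (1 2 3 4 7 5 8 6)
  after f: (1 4 3 8 5 7 2)

r g' r f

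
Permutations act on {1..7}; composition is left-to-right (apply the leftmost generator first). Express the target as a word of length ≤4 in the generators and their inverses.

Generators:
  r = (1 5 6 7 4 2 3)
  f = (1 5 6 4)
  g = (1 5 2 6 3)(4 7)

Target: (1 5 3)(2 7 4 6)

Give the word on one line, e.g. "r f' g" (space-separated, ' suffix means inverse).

r g' r

  after r: (1 5 6 7 4 2 3)
  after g': (2 6 4 5)
  after r: (1 5 3)(2 7 4 6)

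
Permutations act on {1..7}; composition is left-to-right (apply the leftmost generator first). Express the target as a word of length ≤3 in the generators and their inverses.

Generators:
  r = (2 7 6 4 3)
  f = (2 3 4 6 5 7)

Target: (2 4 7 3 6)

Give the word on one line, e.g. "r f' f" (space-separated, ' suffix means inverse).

  after r': (2 3 4 6 7)
  after r': (2 4 7 3 6)

r' r'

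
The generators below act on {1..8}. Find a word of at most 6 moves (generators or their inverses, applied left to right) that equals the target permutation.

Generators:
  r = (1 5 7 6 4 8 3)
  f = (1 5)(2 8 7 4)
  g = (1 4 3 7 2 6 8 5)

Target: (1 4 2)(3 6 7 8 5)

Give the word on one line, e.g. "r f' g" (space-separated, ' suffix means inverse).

f g' r g'

  after f: (1 5)(2 8 7 4)
  after g': (1 8 3 4 7)(2 6)
  after r: (1 3 8)(2 4 6)(5 7)
  after g': (1 4 2)(3 6 7 8 5)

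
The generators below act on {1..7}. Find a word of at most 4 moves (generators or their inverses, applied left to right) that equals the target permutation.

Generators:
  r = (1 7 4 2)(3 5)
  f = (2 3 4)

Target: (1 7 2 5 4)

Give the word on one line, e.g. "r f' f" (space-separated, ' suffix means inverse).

  after f: (2 3 4)
  after r: (1 7 4)(2 5 3)
  after f': (1 7 3 4)(2 5)
  after f': (1 7 2 5 4)

f r f' f'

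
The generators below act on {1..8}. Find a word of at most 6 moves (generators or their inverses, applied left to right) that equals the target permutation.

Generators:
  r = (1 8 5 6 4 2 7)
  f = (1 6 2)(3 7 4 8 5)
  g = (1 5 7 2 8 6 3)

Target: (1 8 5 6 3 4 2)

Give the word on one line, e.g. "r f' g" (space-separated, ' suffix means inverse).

  after g': (1 3 6 8 2 7 5)
  after f: (1 7 3 2 4 8)(5 6)
  after r: (3 7)(4 5)
  after g: (1 5 4 7)(2 8 6 3)
  after r': (1 8 5 6 3 4 2)

g' f r g r'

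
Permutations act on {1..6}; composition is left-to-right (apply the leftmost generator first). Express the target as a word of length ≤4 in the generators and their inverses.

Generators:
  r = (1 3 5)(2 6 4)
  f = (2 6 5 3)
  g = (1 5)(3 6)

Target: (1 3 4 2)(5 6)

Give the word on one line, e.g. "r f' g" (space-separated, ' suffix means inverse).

f' f' r

  after f': (2 3 5 6)
  after f': (2 5)(3 6)
  after r: (1 3 4 2)(5 6)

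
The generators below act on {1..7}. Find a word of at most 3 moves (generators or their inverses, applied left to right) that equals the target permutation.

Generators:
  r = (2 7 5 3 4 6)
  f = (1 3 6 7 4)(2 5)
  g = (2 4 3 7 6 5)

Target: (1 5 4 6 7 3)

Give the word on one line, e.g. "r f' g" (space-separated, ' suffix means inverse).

  after f': (1 4 7 6 3)(2 5)
  after r': (1 3)(2 7 4)(5 6)
  after r': (1 5 4 6 7 3)

f' r' r'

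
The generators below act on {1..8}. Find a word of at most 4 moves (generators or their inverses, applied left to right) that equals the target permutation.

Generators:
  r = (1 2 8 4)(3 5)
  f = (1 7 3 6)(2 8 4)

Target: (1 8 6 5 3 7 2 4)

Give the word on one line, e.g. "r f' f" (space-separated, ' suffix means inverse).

  after r: (1 2 8 4)(3 5)
  after r: (1 8)(2 4)
  after f': (1 2 8 6 3 7)
  after r: (1 8 6 5 3 7 2 4)

r r f' r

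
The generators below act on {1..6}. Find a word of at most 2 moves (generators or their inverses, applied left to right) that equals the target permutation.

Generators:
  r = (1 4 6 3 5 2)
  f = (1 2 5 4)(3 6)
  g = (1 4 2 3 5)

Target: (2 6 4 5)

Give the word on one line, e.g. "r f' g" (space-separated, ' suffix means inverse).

g r'

  after g: (1 4 2 3 5)
  after r': (2 6 4 5)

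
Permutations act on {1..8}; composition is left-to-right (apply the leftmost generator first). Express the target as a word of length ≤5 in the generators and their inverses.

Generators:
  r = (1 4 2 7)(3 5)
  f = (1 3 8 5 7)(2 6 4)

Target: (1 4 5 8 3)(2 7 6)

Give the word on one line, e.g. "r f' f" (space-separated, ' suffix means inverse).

  after r: (1 4 2 7)(3 5)
  after r: (1 2)(4 7)
  after r: (1 7 2 4)(3 5)
  after f: (3 7 6 4)(5 8)
  after r: (1 4 5 8 3)(2 7 6)

r r r f r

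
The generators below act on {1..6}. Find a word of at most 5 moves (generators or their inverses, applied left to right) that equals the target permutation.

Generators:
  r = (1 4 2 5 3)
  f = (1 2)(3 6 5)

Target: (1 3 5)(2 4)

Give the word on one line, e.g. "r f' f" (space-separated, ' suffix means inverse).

  after r': (1 3 5 2 4)
  after f: (1 6 5)(2 4)
  after f: (1 5 2 4)(3 6)
  after f: (1 3 5)(2 4)

r' f f f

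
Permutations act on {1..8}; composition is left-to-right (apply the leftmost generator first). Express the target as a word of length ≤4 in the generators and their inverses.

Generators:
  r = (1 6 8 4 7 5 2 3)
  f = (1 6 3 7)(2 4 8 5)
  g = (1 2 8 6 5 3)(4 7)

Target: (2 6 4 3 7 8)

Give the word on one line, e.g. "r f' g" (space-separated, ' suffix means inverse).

r f'

  after r: (1 6 8 4 7 5 2 3)
  after f': (2 6 4 3 7 8)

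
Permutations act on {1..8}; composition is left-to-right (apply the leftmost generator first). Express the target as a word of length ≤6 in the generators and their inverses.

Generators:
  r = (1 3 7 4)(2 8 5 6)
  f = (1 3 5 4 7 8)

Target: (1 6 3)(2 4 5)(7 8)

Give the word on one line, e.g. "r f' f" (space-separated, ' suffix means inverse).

  after f': (1 8 7 4 5 3)
  after r': (1 2 6 5)(3 4 8)
  after f': (1 2 6 3 5 8)(4 7)
  after r': (1 6)(2 5)(3 8 4)
  after f: (1 6 3)(2 4 5)(7 8)

f' r' f' r' f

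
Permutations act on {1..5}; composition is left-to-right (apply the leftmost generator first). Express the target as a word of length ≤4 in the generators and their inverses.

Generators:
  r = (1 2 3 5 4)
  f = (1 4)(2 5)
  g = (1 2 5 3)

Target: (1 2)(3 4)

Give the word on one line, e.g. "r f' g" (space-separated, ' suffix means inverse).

  after r: (1 2 3 5 4)
  after r: (1 3 4 2 5)
  after r: (1 5 2 4 3)
  after f: (1 2)(3 4)

r r r f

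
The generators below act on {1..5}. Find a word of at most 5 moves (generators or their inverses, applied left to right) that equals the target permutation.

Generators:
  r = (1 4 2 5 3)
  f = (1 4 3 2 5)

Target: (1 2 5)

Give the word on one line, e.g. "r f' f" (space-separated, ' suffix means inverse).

r' r' f'

  after r': (1 3 5 2 4)
  after r': (1 5 4 3 2)
  after f': (1 2 5)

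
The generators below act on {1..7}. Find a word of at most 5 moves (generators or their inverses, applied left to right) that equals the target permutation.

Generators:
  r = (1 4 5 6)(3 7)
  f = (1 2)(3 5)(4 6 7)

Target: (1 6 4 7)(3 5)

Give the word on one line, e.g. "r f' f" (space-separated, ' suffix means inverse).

f' r f r f

  after f': (1 2)(3 5)(4 7 6)
  after r: (1 2 4 3 6 5 7)
  after f: (2 6 3 7)(4 5)
  after r: (1 4 6 7 2)
  after f: (1 6 4 7)(3 5)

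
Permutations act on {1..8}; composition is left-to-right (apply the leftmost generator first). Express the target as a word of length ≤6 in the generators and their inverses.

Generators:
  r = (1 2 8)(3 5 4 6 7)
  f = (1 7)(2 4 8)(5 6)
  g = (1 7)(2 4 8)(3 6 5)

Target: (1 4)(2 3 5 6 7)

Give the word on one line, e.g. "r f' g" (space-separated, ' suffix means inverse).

f g' f r' r'

  after f: (1 7)(2 4 8)(5 6)
  after g': (3 5)
  after f: (1 7)(2 4 8)(3 6 5)
  after r': (1 6 3 4 2 5 7 8)
  after r': (1 4)(2 3 5 6 7)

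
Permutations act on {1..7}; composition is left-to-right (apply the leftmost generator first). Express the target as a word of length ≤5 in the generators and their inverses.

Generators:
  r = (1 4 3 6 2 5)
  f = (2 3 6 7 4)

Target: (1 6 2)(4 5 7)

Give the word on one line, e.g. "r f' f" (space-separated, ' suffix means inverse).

  after r: (1 4 3 6 2 5)
  after f': (1 7 6 4 2 5)
  after r: (1 7 2)(3 6)(4 5)
  after f': (1 6 2)(4 5 7)

r f' r f'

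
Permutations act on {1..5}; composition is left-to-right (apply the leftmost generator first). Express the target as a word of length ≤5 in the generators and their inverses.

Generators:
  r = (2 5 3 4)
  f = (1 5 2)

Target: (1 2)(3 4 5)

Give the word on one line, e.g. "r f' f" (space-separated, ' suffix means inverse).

  after r: (2 5 3 4)
  after f: (1 5 3 4)
  after f: (1 2)(3 4 5)

r f f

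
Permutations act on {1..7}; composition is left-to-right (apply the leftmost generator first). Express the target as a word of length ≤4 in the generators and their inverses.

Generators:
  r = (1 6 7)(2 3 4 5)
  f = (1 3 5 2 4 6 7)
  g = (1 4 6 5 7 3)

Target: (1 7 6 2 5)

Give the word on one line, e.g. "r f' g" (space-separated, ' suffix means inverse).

r' f r'

  after r': (1 7 6)(2 5 4 3)
  after f: (3 4 5 6)
  after r': (1 7 6 2 5)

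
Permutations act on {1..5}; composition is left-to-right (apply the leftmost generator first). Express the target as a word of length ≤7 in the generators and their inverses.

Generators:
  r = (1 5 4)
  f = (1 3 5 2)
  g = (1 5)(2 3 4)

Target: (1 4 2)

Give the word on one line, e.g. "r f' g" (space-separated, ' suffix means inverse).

  after f: (1 3 5 2)
  after r': (1 3)(2 4 5)
  after g': (1 2 3 5 4)
  after g': (1 4 5 3)
  after f: (1 4 2)

f r' g' g' f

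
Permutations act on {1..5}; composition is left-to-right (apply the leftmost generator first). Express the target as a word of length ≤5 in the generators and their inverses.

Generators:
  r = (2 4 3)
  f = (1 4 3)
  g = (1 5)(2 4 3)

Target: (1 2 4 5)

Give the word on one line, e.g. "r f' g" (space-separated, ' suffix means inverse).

  after f': (1 3 4)
  after r': (1 4)(2 3)
  after g': (1 2 4 5)

f' r' g'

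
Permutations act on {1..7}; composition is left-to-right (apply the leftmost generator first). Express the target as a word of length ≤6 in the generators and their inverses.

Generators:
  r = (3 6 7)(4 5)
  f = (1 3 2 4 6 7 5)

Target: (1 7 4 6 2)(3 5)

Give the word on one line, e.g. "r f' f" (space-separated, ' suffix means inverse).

  after r: (3 6 7)(4 5)
  after r: (3 7 6)
  after r: (4 5)
  after f': (1 5 2 3)(4 7 6)
  after f': (1 7 4 6 2)(3 5)

r r r f' f'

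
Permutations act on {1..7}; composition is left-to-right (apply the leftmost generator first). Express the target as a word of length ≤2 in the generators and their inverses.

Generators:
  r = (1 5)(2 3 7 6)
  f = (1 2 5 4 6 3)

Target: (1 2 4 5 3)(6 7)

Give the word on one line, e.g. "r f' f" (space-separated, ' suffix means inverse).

  after r': (1 5)(2 6 7 3)
  after f': (1 2 4 5 3)(6 7)

r' f'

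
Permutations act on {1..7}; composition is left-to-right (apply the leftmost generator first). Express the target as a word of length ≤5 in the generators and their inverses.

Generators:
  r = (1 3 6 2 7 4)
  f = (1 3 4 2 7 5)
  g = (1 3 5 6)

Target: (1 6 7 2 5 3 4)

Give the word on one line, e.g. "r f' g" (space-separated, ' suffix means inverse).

f' g' r f'

  after f': (1 5 7 2 4 3)
  after g': (1 3 6 5 7 2 4)
  after r: (1 6 5 4 3 2)
  after f': (1 6 7 2 5 3 4)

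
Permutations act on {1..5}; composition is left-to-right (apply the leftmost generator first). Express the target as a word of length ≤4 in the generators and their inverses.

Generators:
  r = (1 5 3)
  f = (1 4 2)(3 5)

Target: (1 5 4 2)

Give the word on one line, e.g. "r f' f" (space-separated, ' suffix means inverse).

  after r': (1 3 5)
  after f: (1 5 4 2)

r' f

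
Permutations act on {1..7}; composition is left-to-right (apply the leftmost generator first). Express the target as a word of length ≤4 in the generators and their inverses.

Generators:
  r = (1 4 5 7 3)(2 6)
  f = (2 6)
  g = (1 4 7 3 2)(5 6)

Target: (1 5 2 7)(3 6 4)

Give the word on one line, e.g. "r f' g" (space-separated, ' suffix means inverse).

  after f': (2 6)
  after g: (1 4 7 3 2 5 6)
  after r: (1 5 2 7)(3 6 4)

f' g r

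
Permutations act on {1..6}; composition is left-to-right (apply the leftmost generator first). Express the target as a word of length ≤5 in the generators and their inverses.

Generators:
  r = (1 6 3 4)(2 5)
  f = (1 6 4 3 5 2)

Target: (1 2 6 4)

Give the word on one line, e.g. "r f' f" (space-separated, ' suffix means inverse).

  after r': (1 4 3 6)(2 5)
  after r': (1 3)(4 6)
  after f: (1 5 2)(3 6)
  after r: (1 2 6 4)

r' r' f r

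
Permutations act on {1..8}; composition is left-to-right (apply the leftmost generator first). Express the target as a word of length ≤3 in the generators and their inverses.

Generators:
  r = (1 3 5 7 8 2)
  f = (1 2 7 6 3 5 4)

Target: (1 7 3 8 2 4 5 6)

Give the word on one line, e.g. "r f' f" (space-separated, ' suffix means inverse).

  after f': (1 4 5 3 6 7 2)
  after f': (1 5 6 2 4 3 7)
  after r: (1 7 3 8 2 4 5 6)

f' f' r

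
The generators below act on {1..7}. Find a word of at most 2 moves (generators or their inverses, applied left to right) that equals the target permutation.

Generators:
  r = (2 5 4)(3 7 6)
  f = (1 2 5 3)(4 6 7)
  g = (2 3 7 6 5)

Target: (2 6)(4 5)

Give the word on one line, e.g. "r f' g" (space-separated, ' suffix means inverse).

  after g: (2 3 7 6 5)
  after r': (2 6)(4 5)

g r'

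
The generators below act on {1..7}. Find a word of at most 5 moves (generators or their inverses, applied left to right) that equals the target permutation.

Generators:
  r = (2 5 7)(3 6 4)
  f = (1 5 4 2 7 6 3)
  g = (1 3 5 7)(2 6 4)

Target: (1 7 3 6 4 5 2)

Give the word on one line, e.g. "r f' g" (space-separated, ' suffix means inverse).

  after g: (1 3 5 7)(2 6 4)
  after f: (2 3 4 7 5 6)
  after g': (1 7 3 6 4 5 2)

g f g'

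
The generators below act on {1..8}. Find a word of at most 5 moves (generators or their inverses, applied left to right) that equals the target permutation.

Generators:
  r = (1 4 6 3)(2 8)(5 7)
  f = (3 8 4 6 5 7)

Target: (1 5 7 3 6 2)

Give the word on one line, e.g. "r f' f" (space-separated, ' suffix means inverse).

  after r': (1 3 6 4)(2 8)(5 7)
  after f': (1 7 6 8 2 3 4)
  after r: (1 5 7 3 6 2)

r' f' r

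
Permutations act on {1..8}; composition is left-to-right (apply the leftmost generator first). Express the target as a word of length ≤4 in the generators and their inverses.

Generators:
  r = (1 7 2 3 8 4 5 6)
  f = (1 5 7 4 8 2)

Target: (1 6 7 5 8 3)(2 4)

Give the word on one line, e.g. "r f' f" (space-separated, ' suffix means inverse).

  after r': (1 6 5 4 8 3 2 7)
  after f: (1 6 7 5 8 3)(2 4)

r' f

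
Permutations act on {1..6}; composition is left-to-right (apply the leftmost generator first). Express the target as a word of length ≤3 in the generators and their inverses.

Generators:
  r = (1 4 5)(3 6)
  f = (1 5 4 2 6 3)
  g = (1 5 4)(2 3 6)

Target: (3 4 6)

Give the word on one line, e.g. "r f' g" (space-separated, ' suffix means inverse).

f g r'

  after f: (1 5 4 2 6 3)
  after g: (1 4 3 5)
  after r': (3 4 6)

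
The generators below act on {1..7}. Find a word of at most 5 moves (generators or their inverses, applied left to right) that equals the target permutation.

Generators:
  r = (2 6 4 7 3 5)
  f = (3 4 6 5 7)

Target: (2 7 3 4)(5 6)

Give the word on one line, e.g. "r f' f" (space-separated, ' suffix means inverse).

  after f': (3 7 5 6 4)
  after r: (2 6 7)(4 5)
  after r: (2 4)(3 5 7 6)
  after f': (2 3 6 7 4)
  after f': (2 7 3 4)(5 6)

f' r r f' f'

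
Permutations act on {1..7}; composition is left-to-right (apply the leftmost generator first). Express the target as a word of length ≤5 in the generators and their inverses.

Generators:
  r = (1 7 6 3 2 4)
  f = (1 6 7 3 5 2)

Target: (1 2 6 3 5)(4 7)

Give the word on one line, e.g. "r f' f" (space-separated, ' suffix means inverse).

f r' r' r' r'

  after f: (1 6 7 3 5 2)
  after r': (1 7 6)(2 4)(3 5)
  after r': (3 5 6 4)
  after r': (1 4 6 2 3 5 7)
  after r': (1 2 6 3 5)(4 7)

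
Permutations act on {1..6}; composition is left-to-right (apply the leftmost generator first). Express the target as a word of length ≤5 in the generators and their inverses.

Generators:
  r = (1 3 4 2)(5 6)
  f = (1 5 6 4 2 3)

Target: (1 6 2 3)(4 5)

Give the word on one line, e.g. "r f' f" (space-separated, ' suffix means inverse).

f' r' f r

  after f': (1 3 2 4 6 5)
  after r': (2 3 4 5)
  after f: (1 5 3 2)(4 6)
  after r: (1 6 2 3)(4 5)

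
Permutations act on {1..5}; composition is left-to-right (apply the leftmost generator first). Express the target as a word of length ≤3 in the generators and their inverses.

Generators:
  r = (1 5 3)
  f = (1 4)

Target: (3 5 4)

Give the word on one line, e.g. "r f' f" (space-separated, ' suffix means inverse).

  after f: (1 4)
  after r': (1 4 3 5)
  after f': (3 5 4)

f r' f'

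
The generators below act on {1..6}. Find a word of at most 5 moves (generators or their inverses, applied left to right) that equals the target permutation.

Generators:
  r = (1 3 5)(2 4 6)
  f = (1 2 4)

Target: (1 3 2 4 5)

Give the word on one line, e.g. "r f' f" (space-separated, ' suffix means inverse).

  after r: (1 3 5)(2 4 6)
  after r: (1 5 3)(2 6 4)
  after f: (1 5 3 2 6)
  after f: (1 5 3 4)(2 6)
  after r': (1 3 2 4 5)

r r f f r'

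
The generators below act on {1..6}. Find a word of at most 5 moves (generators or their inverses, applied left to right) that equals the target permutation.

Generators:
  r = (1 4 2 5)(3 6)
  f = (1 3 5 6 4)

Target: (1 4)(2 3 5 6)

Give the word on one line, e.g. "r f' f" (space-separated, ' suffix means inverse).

  after r': (1 5 2 4)(3 6)
  after f: (1 6 5 2)(3 4)
  after r: (1 3 2 4 6)
  after f': (2 6 4 5 3)
  after r: (1 4)(2 3 5 6)

r' f r f' r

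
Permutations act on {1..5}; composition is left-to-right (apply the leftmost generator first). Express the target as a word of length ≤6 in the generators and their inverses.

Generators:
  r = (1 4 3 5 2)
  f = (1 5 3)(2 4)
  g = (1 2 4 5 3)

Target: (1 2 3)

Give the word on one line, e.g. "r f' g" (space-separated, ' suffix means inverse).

  after f': (1 3 5)(2 4)
  after r: (1 5 4)(2 3)
  after f': (2 5)(3 4)
  after r': (1 2 3)

f' r f' r'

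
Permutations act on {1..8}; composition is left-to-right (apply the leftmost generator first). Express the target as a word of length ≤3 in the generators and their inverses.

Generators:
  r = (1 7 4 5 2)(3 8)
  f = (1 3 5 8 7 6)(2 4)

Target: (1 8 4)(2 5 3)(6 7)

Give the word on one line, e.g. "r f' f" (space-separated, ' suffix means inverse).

  after f: (1 3 5 8 7 6)(2 4)
  after r: (1 8 4)(2 5 3)(6 7)

f r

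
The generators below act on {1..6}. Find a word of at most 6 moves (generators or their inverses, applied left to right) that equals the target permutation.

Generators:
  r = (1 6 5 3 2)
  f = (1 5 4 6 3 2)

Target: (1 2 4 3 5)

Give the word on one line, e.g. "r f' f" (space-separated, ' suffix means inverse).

  after f': (1 2 3 6 4 5)
  after r': (1 3)(2 5)(4 6)
  after r': (1 5 3 2 6 4)
  after f': (2 4)(5 6)
  after r': (1 2 4 3 5)

f' r' r' f' r'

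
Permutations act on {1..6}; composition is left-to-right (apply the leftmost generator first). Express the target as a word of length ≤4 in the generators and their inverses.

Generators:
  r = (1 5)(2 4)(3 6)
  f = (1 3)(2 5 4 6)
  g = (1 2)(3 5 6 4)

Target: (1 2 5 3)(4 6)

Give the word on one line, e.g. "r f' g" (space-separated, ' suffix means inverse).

r g f' r'

  after r: (1 5)(2 4)(3 6)
  after g: (1 6 5 2 3 4)
  after f': (1 4 3 5 6 2)
  after r': (1 2 5 3)(4 6)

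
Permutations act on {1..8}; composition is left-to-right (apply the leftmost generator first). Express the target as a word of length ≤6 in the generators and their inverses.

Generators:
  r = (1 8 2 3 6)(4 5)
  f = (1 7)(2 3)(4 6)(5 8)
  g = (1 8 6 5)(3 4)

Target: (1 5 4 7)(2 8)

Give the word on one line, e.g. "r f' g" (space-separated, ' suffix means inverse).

r g' r f'

  after r: (1 8 2 3 6)(4 5)
  after g': (2 4 6 5 3 8)
  after r: (1 8 3 2 5 6 4)
  after f': (1 5 4 7)(2 8)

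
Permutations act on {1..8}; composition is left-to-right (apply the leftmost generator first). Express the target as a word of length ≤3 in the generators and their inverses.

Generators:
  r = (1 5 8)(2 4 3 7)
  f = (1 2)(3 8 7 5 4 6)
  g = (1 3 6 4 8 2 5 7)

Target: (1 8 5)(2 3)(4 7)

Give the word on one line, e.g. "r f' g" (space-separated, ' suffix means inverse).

r r

  after r: (1 5 8)(2 4 3 7)
  after r: (1 8 5)(2 3)(4 7)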